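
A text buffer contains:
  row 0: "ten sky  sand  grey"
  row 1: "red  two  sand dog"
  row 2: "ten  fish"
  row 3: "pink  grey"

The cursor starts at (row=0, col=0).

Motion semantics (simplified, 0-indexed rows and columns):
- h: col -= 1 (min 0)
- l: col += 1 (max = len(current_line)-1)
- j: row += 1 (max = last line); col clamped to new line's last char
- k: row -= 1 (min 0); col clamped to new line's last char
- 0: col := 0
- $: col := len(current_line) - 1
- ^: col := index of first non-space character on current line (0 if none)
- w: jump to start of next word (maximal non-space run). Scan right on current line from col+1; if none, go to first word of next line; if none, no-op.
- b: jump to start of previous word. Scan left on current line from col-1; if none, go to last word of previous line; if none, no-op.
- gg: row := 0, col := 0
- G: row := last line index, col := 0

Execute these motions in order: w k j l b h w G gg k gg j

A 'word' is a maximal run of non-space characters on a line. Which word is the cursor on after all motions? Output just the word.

After 1 (w): row=0 col=4 char='s'
After 2 (k): row=0 col=4 char='s'
After 3 (j): row=1 col=4 char='_'
After 4 (l): row=1 col=5 char='t'
After 5 (b): row=1 col=0 char='r'
After 6 (h): row=1 col=0 char='r'
After 7 (w): row=1 col=5 char='t'
After 8 (G): row=3 col=0 char='p'
After 9 (gg): row=0 col=0 char='t'
After 10 (k): row=0 col=0 char='t'
After 11 (gg): row=0 col=0 char='t'
After 12 (j): row=1 col=0 char='r'

Answer: red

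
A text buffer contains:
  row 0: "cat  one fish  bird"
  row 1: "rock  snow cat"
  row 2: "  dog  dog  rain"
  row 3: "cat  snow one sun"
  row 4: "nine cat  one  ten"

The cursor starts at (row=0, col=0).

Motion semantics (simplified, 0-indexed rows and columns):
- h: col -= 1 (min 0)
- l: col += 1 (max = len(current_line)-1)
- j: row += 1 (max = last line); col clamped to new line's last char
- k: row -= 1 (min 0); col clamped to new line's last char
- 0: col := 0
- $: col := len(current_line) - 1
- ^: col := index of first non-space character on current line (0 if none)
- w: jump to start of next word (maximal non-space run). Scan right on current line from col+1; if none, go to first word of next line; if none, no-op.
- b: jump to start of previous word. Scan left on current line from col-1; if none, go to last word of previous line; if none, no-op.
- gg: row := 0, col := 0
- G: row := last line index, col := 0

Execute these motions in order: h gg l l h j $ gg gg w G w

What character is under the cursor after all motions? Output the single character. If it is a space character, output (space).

Answer: c

Derivation:
After 1 (h): row=0 col=0 char='c'
After 2 (gg): row=0 col=0 char='c'
After 3 (l): row=0 col=1 char='a'
After 4 (l): row=0 col=2 char='t'
After 5 (h): row=0 col=1 char='a'
After 6 (j): row=1 col=1 char='o'
After 7 ($): row=1 col=13 char='t'
After 8 (gg): row=0 col=0 char='c'
After 9 (gg): row=0 col=0 char='c'
After 10 (w): row=0 col=5 char='o'
After 11 (G): row=4 col=0 char='n'
After 12 (w): row=4 col=5 char='c'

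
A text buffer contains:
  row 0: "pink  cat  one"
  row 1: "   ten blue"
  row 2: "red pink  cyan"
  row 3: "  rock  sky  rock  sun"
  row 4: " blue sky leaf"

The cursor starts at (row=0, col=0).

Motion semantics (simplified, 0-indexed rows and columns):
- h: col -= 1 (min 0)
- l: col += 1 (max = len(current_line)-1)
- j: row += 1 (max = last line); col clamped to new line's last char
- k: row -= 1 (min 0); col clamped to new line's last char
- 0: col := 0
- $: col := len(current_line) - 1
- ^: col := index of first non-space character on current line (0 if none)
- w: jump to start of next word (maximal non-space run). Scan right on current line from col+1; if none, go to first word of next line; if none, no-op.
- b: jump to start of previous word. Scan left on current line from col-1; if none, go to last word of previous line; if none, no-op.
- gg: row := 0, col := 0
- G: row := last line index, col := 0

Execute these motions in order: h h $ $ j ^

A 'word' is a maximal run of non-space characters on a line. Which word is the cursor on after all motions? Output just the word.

After 1 (h): row=0 col=0 char='p'
After 2 (h): row=0 col=0 char='p'
After 3 ($): row=0 col=13 char='e'
After 4 ($): row=0 col=13 char='e'
After 5 (j): row=1 col=10 char='e'
After 6 (^): row=1 col=3 char='t'

Answer: ten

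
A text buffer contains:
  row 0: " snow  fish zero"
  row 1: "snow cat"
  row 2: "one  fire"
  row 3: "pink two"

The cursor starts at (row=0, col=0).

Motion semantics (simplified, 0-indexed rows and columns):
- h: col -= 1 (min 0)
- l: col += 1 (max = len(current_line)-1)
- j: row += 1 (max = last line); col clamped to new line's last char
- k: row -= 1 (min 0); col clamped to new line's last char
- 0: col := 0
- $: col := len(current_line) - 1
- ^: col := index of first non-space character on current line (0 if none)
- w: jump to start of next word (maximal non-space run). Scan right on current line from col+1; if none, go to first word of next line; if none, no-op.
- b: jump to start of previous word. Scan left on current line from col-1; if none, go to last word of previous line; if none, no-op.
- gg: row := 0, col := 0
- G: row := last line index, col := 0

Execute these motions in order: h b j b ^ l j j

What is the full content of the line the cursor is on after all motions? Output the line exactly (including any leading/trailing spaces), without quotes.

Answer: one  fire

Derivation:
After 1 (h): row=0 col=0 char='_'
After 2 (b): row=0 col=0 char='_'
After 3 (j): row=1 col=0 char='s'
After 4 (b): row=0 col=12 char='z'
After 5 (^): row=0 col=1 char='s'
After 6 (l): row=0 col=2 char='n'
After 7 (j): row=1 col=2 char='o'
After 8 (j): row=2 col=2 char='e'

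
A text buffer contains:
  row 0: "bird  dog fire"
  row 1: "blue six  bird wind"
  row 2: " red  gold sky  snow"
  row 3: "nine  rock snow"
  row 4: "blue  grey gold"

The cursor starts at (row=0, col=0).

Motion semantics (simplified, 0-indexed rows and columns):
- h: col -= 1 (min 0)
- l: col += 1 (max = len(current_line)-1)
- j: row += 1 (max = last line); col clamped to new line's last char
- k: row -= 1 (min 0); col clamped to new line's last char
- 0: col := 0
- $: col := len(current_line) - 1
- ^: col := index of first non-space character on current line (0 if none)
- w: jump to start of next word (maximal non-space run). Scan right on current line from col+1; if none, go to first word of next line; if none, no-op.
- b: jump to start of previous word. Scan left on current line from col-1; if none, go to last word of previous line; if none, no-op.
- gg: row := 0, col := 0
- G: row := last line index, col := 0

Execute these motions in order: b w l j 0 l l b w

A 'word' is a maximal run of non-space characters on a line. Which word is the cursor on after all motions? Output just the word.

Answer: six

Derivation:
After 1 (b): row=0 col=0 char='b'
After 2 (w): row=0 col=6 char='d'
After 3 (l): row=0 col=7 char='o'
After 4 (j): row=1 col=7 char='x'
After 5 (0): row=1 col=0 char='b'
After 6 (l): row=1 col=1 char='l'
After 7 (l): row=1 col=2 char='u'
After 8 (b): row=1 col=0 char='b'
After 9 (w): row=1 col=5 char='s'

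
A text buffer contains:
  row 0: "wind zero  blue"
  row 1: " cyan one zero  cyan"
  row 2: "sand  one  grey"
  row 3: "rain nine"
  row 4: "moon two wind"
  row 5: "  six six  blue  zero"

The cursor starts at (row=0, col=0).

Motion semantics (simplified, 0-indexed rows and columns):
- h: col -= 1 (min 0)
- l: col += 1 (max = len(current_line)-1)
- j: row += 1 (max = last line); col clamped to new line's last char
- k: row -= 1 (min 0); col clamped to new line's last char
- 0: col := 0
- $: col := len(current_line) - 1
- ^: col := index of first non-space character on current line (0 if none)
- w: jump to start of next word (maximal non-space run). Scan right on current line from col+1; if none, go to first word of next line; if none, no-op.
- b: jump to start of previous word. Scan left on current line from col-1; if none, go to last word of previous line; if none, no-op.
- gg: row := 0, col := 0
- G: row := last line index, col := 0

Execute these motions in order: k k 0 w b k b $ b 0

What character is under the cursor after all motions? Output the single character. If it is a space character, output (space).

Answer: w

Derivation:
After 1 (k): row=0 col=0 char='w'
After 2 (k): row=0 col=0 char='w'
After 3 (0): row=0 col=0 char='w'
After 4 (w): row=0 col=5 char='z'
After 5 (b): row=0 col=0 char='w'
After 6 (k): row=0 col=0 char='w'
After 7 (b): row=0 col=0 char='w'
After 8 ($): row=0 col=14 char='e'
After 9 (b): row=0 col=11 char='b'
After 10 (0): row=0 col=0 char='w'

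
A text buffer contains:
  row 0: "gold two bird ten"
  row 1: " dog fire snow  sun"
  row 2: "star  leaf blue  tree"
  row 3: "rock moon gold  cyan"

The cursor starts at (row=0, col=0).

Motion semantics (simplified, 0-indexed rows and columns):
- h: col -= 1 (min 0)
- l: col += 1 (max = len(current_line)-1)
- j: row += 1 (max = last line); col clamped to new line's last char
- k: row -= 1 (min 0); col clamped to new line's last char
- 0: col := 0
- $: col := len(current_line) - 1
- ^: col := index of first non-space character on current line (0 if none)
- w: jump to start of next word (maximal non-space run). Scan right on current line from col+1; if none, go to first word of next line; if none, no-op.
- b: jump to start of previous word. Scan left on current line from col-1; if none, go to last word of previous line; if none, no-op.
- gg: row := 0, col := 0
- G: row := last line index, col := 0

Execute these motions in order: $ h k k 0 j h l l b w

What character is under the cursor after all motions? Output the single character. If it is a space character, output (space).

After 1 ($): row=0 col=16 char='n'
After 2 (h): row=0 col=15 char='e'
After 3 (k): row=0 col=15 char='e'
After 4 (k): row=0 col=15 char='e'
After 5 (0): row=0 col=0 char='g'
After 6 (j): row=1 col=0 char='_'
After 7 (h): row=1 col=0 char='_'
After 8 (l): row=1 col=1 char='d'
After 9 (l): row=1 col=2 char='o'
After 10 (b): row=1 col=1 char='d'
After 11 (w): row=1 col=5 char='f'

Answer: f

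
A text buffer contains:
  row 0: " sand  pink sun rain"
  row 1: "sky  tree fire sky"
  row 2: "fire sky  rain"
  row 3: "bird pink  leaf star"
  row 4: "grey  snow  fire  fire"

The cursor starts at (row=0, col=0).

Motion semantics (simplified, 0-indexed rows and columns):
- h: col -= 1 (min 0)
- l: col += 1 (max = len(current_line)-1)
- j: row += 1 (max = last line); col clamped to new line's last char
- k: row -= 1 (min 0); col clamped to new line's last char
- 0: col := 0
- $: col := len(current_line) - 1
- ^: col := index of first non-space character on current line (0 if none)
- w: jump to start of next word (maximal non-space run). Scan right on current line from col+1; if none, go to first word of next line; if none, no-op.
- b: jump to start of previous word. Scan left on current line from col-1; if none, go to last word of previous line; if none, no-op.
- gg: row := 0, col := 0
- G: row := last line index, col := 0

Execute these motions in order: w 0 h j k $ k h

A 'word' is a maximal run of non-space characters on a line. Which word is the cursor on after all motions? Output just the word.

Answer: rain

Derivation:
After 1 (w): row=0 col=1 char='s'
After 2 (0): row=0 col=0 char='_'
After 3 (h): row=0 col=0 char='_'
After 4 (j): row=1 col=0 char='s'
After 5 (k): row=0 col=0 char='_'
After 6 ($): row=0 col=19 char='n'
After 7 (k): row=0 col=19 char='n'
After 8 (h): row=0 col=18 char='i'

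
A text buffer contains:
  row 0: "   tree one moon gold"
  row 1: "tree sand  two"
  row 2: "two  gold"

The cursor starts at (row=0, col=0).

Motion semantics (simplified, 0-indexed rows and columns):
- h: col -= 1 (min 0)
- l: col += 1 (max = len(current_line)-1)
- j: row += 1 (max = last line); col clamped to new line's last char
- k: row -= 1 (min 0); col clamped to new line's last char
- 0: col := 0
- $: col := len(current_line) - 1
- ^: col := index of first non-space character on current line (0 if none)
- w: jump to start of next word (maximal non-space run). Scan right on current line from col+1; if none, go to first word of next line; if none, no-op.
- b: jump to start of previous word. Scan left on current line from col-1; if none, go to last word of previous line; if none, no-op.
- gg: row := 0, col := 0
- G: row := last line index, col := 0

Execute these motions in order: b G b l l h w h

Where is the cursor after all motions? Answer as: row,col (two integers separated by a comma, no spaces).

Answer: 2,0

Derivation:
After 1 (b): row=0 col=0 char='_'
After 2 (G): row=2 col=0 char='t'
After 3 (b): row=1 col=11 char='t'
After 4 (l): row=1 col=12 char='w'
After 5 (l): row=1 col=13 char='o'
After 6 (h): row=1 col=12 char='w'
After 7 (w): row=2 col=0 char='t'
After 8 (h): row=2 col=0 char='t'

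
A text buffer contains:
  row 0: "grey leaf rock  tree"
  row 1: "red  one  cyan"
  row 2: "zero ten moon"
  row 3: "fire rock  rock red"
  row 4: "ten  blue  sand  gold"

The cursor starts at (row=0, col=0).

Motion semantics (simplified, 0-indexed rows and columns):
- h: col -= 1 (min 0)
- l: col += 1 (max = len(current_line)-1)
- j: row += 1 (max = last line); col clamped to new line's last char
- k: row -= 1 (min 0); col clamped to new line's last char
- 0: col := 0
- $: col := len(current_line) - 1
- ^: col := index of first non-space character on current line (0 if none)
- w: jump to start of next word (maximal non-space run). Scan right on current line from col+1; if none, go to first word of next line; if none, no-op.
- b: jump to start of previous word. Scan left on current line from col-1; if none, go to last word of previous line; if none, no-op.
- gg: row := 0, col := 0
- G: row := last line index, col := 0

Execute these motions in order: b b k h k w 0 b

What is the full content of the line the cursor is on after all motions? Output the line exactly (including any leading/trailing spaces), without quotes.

After 1 (b): row=0 col=0 char='g'
After 2 (b): row=0 col=0 char='g'
After 3 (k): row=0 col=0 char='g'
After 4 (h): row=0 col=0 char='g'
After 5 (k): row=0 col=0 char='g'
After 6 (w): row=0 col=5 char='l'
After 7 (0): row=0 col=0 char='g'
After 8 (b): row=0 col=0 char='g'

Answer: grey leaf rock  tree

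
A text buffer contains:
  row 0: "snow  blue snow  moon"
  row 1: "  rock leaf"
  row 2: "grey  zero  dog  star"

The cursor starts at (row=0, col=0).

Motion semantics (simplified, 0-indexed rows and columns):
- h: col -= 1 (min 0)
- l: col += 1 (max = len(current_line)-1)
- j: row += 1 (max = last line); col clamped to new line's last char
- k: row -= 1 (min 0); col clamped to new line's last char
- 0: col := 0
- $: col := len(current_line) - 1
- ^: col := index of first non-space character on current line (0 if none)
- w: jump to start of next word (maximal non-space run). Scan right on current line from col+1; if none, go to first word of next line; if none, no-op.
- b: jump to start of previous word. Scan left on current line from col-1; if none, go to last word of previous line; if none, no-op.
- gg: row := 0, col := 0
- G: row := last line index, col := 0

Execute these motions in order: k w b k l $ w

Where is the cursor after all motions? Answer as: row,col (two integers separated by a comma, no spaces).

After 1 (k): row=0 col=0 char='s'
After 2 (w): row=0 col=6 char='b'
After 3 (b): row=0 col=0 char='s'
After 4 (k): row=0 col=0 char='s'
After 5 (l): row=0 col=1 char='n'
After 6 ($): row=0 col=20 char='n'
After 7 (w): row=1 col=2 char='r'

Answer: 1,2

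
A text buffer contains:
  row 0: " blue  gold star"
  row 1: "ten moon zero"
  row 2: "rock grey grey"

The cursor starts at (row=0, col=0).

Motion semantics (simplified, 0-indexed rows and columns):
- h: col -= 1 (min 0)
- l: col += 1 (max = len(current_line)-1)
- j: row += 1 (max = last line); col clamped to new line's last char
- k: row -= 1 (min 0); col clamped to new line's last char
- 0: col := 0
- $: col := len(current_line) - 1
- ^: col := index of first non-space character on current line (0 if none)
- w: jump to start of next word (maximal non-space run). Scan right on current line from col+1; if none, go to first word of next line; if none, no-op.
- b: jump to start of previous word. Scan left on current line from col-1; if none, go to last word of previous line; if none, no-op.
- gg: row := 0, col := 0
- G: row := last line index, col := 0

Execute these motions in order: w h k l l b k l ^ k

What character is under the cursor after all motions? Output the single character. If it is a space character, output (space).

Answer: b

Derivation:
After 1 (w): row=0 col=1 char='b'
After 2 (h): row=0 col=0 char='_'
After 3 (k): row=0 col=0 char='_'
After 4 (l): row=0 col=1 char='b'
After 5 (l): row=0 col=2 char='l'
After 6 (b): row=0 col=1 char='b'
After 7 (k): row=0 col=1 char='b'
After 8 (l): row=0 col=2 char='l'
After 9 (^): row=0 col=1 char='b'
After 10 (k): row=0 col=1 char='b'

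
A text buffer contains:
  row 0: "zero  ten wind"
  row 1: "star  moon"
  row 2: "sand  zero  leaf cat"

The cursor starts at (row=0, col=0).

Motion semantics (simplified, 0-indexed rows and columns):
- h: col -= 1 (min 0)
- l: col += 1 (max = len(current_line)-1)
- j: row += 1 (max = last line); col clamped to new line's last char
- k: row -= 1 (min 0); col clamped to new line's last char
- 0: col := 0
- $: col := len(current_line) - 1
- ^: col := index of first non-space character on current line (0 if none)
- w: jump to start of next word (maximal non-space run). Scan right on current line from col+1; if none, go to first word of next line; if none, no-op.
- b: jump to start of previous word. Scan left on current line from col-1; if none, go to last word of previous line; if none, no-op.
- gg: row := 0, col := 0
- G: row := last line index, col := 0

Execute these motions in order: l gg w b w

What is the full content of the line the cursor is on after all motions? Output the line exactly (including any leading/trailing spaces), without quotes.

Answer: zero  ten wind

Derivation:
After 1 (l): row=0 col=1 char='e'
After 2 (gg): row=0 col=0 char='z'
After 3 (w): row=0 col=6 char='t'
After 4 (b): row=0 col=0 char='z'
After 5 (w): row=0 col=6 char='t'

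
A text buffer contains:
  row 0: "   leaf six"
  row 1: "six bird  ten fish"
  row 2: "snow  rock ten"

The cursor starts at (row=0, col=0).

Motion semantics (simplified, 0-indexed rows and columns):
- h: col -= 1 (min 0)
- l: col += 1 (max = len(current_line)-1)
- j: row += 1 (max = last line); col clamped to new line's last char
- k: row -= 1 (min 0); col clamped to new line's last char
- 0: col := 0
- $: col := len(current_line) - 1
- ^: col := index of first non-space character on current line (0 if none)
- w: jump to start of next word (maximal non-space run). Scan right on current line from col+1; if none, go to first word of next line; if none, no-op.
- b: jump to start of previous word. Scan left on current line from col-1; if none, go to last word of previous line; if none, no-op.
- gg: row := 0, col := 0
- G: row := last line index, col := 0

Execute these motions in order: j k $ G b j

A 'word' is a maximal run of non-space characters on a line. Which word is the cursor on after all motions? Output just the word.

After 1 (j): row=1 col=0 char='s'
After 2 (k): row=0 col=0 char='_'
After 3 ($): row=0 col=10 char='x'
After 4 (G): row=2 col=0 char='s'
After 5 (b): row=1 col=14 char='f'
After 6 (j): row=2 col=13 char='n'

Answer: ten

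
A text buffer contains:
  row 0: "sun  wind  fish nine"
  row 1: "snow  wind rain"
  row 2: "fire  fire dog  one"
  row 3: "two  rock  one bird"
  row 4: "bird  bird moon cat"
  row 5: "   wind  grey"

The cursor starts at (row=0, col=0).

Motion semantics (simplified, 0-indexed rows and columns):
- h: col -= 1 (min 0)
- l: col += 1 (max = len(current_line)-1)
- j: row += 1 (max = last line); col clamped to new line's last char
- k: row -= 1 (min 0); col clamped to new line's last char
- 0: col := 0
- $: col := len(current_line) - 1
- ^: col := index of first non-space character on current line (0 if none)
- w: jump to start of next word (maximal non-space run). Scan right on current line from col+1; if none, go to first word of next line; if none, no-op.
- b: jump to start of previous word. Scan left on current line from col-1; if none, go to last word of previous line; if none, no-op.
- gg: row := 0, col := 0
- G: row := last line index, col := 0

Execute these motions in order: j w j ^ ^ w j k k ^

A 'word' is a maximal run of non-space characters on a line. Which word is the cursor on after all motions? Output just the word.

After 1 (j): row=1 col=0 char='s'
After 2 (w): row=1 col=6 char='w'
After 3 (j): row=2 col=6 char='f'
After 4 (^): row=2 col=0 char='f'
After 5 (^): row=2 col=0 char='f'
After 6 (w): row=2 col=6 char='f'
After 7 (j): row=3 col=6 char='o'
After 8 (k): row=2 col=6 char='f'
After 9 (k): row=1 col=6 char='w'
After 10 (^): row=1 col=0 char='s'

Answer: snow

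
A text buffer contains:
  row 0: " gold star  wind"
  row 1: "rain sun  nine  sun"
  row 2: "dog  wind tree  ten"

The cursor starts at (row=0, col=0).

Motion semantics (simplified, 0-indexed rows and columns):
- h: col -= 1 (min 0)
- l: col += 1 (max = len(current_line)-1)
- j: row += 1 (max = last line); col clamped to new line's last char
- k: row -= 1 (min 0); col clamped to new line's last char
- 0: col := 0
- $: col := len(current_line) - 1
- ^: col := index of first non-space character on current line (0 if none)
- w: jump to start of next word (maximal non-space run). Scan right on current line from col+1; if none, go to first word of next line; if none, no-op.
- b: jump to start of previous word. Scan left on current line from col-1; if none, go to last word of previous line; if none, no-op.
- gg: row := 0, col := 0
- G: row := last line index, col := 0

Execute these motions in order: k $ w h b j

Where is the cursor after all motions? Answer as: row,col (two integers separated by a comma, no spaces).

Answer: 1,12

Derivation:
After 1 (k): row=0 col=0 char='_'
After 2 ($): row=0 col=15 char='d'
After 3 (w): row=1 col=0 char='r'
After 4 (h): row=1 col=0 char='r'
After 5 (b): row=0 col=12 char='w'
After 6 (j): row=1 col=12 char='n'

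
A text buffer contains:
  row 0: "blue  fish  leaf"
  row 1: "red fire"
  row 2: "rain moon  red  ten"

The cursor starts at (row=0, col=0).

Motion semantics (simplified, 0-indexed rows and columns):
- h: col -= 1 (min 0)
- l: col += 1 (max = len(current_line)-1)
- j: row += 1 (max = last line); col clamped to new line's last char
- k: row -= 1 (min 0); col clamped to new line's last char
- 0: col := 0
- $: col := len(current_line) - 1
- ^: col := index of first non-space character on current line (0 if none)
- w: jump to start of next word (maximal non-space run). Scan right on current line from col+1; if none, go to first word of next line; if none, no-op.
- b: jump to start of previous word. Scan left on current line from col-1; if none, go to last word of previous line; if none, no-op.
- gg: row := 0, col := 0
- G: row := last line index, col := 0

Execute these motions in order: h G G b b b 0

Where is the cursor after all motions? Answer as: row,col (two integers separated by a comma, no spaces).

After 1 (h): row=0 col=0 char='b'
After 2 (G): row=2 col=0 char='r'
After 3 (G): row=2 col=0 char='r'
After 4 (b): row=1 col=4 char='f'
After 5 (b): row=1 col=0 char='r'
After 6 (b): row=0 col=12 char='l'
After 7 (0): row=0 col=0 char='b'

Answer: 0,0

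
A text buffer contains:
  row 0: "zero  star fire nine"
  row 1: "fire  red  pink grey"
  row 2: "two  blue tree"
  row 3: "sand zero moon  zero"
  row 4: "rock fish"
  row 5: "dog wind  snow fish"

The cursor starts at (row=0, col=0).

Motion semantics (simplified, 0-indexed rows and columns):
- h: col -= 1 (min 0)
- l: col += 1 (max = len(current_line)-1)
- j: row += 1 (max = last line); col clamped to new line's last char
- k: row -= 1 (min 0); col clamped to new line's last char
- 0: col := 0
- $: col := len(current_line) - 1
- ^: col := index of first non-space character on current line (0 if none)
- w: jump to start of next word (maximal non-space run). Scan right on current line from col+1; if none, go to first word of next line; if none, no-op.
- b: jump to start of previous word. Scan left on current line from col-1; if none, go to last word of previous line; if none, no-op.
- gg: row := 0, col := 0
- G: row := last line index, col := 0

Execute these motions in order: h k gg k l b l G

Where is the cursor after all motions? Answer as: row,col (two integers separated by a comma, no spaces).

After 1 (h): row=0 col=0 char='z'
After 2 (k): row=0 col=0 char='z'
After 3 (gg): row=0 col=0 char='z'
After 4 (k): row=0 col=0 char='z'
After 5 (l): row=0 col=1 char='e'
After 6 (b): row=0 col=0 char='z'
After 7 (l): row=0 col=1 char='e'
After 8 (G): row=5 col=0 char='d'

Answer: 5,0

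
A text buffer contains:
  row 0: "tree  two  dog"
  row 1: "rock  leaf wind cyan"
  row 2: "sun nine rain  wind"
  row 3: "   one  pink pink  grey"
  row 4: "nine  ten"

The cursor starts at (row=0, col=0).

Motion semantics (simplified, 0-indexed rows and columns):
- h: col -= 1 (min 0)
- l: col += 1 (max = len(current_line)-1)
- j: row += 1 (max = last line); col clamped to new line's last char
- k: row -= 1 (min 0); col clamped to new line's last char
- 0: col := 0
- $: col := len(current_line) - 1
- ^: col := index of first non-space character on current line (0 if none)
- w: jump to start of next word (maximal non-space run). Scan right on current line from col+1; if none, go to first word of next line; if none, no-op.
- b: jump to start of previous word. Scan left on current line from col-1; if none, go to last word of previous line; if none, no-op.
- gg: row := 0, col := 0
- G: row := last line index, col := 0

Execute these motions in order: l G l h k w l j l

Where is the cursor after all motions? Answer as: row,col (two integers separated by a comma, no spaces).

Answer: 4,5

Derivation:
After 1 (l): row=0 col=1 char='r'
After 2 (G): row=4 col=0 char='n'
After 3 (l): row=4 col=1 char='i'
After 4 (h): row=4 col=0 char='n'
After 5 (k): row=3 col=0 char='_'
After 6 (w): row=3 col=3 char='o'
After 7 (l): row=3 col=4 char='n'
After 8 (j): row=4 col=4 char='_'
After 9 (l): row=4 col=5 char='_'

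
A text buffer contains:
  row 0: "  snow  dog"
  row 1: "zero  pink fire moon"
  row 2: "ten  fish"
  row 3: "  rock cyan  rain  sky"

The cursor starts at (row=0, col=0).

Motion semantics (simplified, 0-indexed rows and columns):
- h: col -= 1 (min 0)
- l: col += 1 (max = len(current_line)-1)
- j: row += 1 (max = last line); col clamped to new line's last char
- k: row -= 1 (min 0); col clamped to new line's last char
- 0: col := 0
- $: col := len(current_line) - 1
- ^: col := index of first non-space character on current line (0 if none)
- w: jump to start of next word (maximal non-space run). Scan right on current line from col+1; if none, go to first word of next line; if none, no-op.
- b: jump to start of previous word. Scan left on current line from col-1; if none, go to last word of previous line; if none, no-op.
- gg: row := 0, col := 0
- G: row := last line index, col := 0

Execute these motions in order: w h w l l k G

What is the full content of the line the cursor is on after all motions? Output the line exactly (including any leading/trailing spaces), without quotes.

Answer:   rock cyan  rain  sky

Derivation:
After 1 (w): row=0 col=2 char='s'
After 2 (h): row=0 col=1 char='_'
After 3 (w): row=0 col=2 char='s'
After 4 (l): row=0 col=3 char='n'
After 5 (l): row=0 col=4 char='o'
After 6 (k): row=0 col=4 char='o'
After 7 (G): row=3 col=0 char='_'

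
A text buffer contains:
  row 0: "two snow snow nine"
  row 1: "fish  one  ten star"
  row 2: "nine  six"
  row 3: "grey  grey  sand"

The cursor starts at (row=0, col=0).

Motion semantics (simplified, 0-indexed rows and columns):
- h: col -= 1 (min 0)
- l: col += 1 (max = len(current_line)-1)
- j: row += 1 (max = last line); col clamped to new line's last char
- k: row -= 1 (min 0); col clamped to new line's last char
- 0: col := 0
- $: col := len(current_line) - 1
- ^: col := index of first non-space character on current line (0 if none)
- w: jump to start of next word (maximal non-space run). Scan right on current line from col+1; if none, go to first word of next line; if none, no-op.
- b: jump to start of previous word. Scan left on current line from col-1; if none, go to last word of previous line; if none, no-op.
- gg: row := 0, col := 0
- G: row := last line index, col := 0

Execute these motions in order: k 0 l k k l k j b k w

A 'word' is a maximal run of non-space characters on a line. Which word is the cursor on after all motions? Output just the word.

After 1 (k): row=0 col=0 char='t'
After 2 (0): row=0 col=0 char='t'
After 3 (l): row=0 col=1 char='w'
After 4 (k): row=0 col=1 char='w'
After 5 (k): row=0 col=1 char='w'
After 6 (l): row=0 col=2 char='o'
After 7 (k): row=0 col=2 char='o'
After 8 (j): row=1 col=2 char='s'
After 9 (b): row=1 col=0 char='f'
After 10 (k): row=0 col=0 char='t'
After 11 (w): row=0 col=4 char='s'

Answer: snow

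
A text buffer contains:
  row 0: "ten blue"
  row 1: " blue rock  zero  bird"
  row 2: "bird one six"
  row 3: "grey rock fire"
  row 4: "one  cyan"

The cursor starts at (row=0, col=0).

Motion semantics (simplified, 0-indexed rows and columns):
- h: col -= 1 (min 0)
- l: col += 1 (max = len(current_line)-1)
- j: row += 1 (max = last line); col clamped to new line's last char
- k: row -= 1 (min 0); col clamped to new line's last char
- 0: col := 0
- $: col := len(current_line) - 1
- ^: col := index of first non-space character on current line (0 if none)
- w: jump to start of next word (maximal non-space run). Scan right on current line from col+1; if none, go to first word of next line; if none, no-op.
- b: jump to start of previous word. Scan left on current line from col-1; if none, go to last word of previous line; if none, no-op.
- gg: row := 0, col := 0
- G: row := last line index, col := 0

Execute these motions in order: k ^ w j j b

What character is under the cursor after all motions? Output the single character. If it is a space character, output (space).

After 1 (k): row=0 col=0 char='t'
After 2 (^): row=0 col=0 char='t'
After 3 (w): row=0 col=4 char='b'
After 4 (j): row=1 col=4 char='e'
After 5 (j): row=2 col=4 char='_'
After 6 (b): row=2 col=0 char='b'

Answer: b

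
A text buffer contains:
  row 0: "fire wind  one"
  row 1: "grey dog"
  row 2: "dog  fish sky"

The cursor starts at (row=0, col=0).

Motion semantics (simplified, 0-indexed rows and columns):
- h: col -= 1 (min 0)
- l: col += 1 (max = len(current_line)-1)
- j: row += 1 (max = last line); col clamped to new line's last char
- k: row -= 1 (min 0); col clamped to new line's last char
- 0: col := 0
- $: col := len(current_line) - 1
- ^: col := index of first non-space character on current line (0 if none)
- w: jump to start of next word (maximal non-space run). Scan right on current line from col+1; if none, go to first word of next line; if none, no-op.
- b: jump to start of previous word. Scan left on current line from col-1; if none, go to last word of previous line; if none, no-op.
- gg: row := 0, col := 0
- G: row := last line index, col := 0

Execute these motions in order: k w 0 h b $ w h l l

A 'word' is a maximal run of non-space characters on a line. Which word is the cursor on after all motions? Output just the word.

After 1 (k): row=0 col=0 char='f'
After 2 (w): row=0 col=5 char='w'
After 3 (0): row=0 col=0 char='f'
After 4 (h): row=0 col=0 char='f'
After 5 (b): row=0 col=0 char='f'
After 6 ($): row=0 col=13 char='e'
After 7 (w): row=1 col=0 char='g'
After 8 (h): row=1 col=0 char='g'
After 9 (l): row=1 col=1 char='r'
After 10 (l): row=1 col=2 char='e'

Answer: grey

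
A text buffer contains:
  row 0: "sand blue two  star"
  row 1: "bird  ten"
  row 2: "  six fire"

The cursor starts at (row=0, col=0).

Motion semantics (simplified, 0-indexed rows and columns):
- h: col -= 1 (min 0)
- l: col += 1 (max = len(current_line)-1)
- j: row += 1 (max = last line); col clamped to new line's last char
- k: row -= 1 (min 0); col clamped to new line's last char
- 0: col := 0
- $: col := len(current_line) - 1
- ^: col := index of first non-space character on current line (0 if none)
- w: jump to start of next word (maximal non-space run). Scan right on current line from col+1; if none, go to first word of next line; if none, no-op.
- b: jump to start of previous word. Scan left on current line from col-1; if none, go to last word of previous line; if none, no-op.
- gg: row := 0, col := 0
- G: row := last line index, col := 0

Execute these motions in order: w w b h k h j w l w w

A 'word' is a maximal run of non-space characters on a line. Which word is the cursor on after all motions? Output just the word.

After 1 (w): row=0 col=5 char='b'
After 2 (w): row=0 col=10 char='t'
After 3 (b): row=0 col=5 char='b'
After 4 (h): row=0 col=4 char='_'
After 5 (k): row=0 col=4 char='_'
After 6 (h): row=0 col=3 char='d'
After 7 (j): row=1 col=3 char='d'
After 8 (w): row=1 col=6 char='t'
After 9 (l): row=1 col=7 char='e'
After 10 (w): row=2 col=2 char='s'
After 11 (w): row=2 col=6 char='f'

Answer: fire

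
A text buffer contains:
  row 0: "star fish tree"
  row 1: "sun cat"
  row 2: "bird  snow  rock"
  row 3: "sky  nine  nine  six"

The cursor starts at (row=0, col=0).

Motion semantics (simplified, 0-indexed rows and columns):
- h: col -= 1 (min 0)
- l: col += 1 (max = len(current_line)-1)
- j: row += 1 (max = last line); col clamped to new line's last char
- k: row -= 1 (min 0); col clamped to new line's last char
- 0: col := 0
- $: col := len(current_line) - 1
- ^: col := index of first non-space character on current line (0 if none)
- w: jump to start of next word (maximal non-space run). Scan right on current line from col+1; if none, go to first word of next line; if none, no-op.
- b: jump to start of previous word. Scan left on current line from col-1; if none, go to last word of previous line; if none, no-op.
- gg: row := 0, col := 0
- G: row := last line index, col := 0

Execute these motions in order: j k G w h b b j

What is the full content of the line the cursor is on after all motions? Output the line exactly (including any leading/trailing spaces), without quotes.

Answer: sky  nine  nine  six

Derivation:
After 1 (j): row=1 col=0 char='s'
After 2 (k): row=0 col=0 char='s'
After 3 (G): row=3 col=0 char='s'
After 4 (w): row=3 col=5 char='n'
After 5 (h): row=3 col=4 char='_'
After 6 (b): row=3 col=0 char='s'
After 7 (b): row=2 col=12 char='r'
After 8 (j): row=3 col=12 char='i'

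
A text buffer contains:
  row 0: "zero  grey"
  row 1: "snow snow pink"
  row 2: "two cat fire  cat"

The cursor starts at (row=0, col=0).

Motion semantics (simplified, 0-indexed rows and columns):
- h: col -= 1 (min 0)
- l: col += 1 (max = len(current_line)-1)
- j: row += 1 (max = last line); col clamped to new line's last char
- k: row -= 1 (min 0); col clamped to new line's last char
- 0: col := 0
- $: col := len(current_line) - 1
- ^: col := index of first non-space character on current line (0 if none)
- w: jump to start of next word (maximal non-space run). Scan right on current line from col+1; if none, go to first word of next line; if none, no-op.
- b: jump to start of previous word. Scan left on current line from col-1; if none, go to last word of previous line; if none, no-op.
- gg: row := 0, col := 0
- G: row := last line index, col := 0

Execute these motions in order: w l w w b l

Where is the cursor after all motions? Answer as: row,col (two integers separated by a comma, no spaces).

Answer: 1,1

Derivation:
After 1 (w): row=0 col=6 char='g'
After 2 (l): row=0 col=7 char='r'
After 3 (w): row=1 col=0 char='s'
After 4 (w): row=1 col=5 char='s'
After 5 (b): row=1 col=0 char='s'
After 6 (l): row=1 col=1 char='n'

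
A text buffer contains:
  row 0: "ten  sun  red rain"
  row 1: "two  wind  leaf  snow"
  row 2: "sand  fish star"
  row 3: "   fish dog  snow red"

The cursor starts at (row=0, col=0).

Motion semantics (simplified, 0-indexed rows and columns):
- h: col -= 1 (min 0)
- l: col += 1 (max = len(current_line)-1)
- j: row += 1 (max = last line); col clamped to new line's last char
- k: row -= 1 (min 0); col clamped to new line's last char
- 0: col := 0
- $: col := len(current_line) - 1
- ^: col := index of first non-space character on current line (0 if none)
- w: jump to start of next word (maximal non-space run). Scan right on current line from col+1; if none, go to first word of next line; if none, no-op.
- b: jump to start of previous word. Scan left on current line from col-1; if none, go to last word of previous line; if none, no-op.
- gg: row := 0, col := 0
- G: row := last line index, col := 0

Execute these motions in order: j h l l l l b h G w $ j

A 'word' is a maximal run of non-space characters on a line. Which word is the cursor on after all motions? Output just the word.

After 1 (j): row=1 col=0 char='t'
After 2 (h): row=1 col=0 char='t'
After 3 (l): row=1 col=1 char='w'
After 4 (l): row=1 col=2 char='o'
After 5 (l): row=1 col=3 char='_'
After 6 (l): row=1 col=4 char='_'
After 7 (b): row=1 col=0 char='t'
After 8 (h): row=1 col=0 char='t'
After 9 (G): row=3 col=0 char='_'
After 10 (w): row=3 col=3 char='f'
After 11 ($): row=3 col=20 char='d'
After 12 (j): row=3 col=20 char='d'

Answer: red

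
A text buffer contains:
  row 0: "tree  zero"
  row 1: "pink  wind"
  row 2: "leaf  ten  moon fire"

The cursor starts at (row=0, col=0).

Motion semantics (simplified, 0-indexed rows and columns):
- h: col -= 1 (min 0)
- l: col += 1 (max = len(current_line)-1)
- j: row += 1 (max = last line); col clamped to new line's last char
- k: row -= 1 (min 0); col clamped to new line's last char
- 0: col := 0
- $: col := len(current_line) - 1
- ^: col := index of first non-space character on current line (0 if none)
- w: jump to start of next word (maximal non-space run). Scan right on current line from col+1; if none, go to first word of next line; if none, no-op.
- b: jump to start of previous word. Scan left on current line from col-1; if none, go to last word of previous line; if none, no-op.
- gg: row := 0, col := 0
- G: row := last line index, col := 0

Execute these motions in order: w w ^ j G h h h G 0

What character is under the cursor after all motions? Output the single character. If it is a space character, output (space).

Answer: l

Derivation:
After 1 (w): row=0 col=6 char='z'
After 2 (w): row=1 col=0 char='p'
After 3 (^): row=1 col=0 char='p'
After 4 (j): row=2 col=0 char='l'
After 5 (G): row=2 col=0 char='l'
After 6 (h): row=2 col=0 char='l'
After 7 (h): row=2 col=0 char='l'
After 8 (h): row=2 col=0 char='l'
After 9 (G): row=2 col=0 char='l'
After 10 (0): row=2 col=0 char='l'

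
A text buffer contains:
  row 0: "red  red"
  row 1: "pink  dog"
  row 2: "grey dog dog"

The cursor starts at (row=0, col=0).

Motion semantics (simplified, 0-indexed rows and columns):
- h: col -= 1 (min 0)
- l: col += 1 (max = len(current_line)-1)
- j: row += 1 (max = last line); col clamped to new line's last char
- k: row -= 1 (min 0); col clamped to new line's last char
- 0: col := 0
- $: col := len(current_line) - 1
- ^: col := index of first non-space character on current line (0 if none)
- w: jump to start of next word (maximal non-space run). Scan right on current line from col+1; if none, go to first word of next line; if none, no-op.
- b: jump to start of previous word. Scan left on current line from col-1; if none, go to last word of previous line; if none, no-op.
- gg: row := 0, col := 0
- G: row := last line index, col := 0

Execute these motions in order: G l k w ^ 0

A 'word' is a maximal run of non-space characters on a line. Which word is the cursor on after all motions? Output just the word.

After 1 (G): row=2 col=0 char='g'
After 2 (l): row=2 col=1 char='r'
After 3 (k): row=1 col=1 char='i'
After 4 (w): row=1 col=6 char='d'
After 5 (^): row=1 col=0 char='p'
After 6 (0): row=1 col=0 char='p'

Answer: pink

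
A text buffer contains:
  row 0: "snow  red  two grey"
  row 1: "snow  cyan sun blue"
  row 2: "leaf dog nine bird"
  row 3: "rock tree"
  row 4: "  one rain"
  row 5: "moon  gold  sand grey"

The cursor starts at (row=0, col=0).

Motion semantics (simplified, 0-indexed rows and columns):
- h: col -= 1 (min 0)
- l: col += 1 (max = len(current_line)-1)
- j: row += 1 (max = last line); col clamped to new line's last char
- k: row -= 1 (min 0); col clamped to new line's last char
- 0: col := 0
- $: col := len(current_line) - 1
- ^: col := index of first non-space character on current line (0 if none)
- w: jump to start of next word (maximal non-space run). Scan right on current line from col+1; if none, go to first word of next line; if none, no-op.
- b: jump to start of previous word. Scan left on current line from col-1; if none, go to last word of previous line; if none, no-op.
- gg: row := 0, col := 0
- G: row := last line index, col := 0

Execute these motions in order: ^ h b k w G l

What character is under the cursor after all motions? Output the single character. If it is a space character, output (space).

After 1 (^): row=0 col=0 char='s'
After 2 (h): row=0 col=0 char='s'
After 3 (b): row=0 col=0 char='s'
After 4 (k): row=0 col=0 char='s'
After 5 (w): row=0 col=6 char='r'
After 6 (G): row=5 col=0 char='m'
After 7 (l): row=5 col=1 char='o'

Answer: o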